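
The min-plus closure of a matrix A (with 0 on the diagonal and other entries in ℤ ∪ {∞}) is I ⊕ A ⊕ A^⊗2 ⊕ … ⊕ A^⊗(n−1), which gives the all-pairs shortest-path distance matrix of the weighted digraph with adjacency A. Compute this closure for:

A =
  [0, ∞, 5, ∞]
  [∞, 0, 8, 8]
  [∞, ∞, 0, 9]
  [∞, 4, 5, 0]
Closure =
  [0, 18, 5, 14]
  [∞, 0, 8, 8]
  [∞, 13, 0, 9]
  [∞, 4, 5, 0]

This is the Floyd-Warshall all-pairs shortest-path computation. For each intermediate vertex k = 0, 1, …, 3, update dist[i][j] ← min(dist[i][j], dist[i][k] + dist[k][j]). The final matrix gives, for each (i, j), the minimum total weight of any directed path from i to j (possibly empty when i = j).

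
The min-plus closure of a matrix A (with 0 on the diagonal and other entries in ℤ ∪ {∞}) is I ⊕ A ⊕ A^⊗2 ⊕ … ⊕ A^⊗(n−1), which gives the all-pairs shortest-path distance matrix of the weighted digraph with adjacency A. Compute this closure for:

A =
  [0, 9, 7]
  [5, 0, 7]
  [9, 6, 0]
Closure =
  [0, 9, 7]
  [5, 0, 7]
  [9, 6, 0]

This is the Floyd-Warshall all-pairs shortest-path computation. For each intermediate vertex k = 0, 1, …, 2, update dist[i][j] ← min(dist[i][j], dist[i][k] + dist[k][j]). The final matrix gives, for each (i, j), the minimum total weight of any directed path from i to j (possibly empty when i = j).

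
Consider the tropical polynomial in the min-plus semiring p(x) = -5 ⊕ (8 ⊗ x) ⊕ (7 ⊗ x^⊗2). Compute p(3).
p(3) = -5

A tropical monomial a ⊗ x^⊗i evaluates to a + i · x. Evaluating each term at x = 3:
  Term 0 contributes -5 + 0 · 3 = -5
  Term 1 contributes 8 + 1 · 3 = 11
  Term 2 contributes 7 + 2 · 3 = 13
p(3) = ⊕ of these = min[-5, 11, 13] = -5.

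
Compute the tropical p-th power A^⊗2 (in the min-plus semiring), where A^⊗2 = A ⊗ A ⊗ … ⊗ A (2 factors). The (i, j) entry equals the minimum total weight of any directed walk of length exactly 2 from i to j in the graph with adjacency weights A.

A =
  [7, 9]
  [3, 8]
A^⊗2 =
  [12, 16]
  [10, 12]

Each entry (A^⊗2)_ij equals the minimum over all length-2 walks i = v_0 → v_1 → … → v_2 = j of Σ_t A[v_t][v_{t+1}]. For example, for (i, j) = (0, 1) we minimise over 2 possible intermediate vertex sequences; the minimum is 16, attained along the walk 0 → 0 → 1.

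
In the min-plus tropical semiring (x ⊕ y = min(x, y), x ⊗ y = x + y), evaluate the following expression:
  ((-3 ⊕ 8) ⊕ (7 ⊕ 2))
((-3 ⊕ 8) ⊕ (7 ⊕ 2)) = -3

Expand innermost to outermost. Recall ⊕ takes the minimum of its arguments and ⊗ takes their sum. Working out the expression ((-3 ⊕ 8) ⊕ (7 ⊕ 2)) gives -3.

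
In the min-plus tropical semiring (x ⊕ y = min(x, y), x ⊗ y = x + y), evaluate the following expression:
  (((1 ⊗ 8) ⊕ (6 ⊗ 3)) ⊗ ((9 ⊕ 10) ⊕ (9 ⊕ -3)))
(((1 ⊗ 8) ⊕ (6 ⊗ 3)) ⊗ ((9 ⊕ 10) ⊕ (9 ⊕ -3))) = 6

Expand innermost to outermost. Recall ⊕ takes the minimum of its arguments and ⊗ takes their sum. Working out the expression (((1 ⊗ 8) ⊕ (6 ⊗ 3)) ⊗ ((9 ⊕ 10) ⊕ (9 ⊕ -3))) gives 6.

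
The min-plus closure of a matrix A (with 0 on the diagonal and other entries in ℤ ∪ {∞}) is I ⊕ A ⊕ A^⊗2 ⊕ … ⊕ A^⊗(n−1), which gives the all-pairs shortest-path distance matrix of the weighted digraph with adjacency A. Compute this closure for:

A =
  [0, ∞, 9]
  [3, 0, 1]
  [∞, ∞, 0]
Closure =
  [0, ∞, 9]
  [3, 0, 1]
  [∞, ∞, 0]

This is the Floyd-Warshall all-pairs shortest-path computation. For each intermediate vertex k = 0, 1, …, 2, update dist[i][j] ← min(dist[i][j], dist[i][k] + dist[k][j]). The final matrix gives, for each (i, j), the minimum total weight of any directed path from i to j (possibly empty when i = j).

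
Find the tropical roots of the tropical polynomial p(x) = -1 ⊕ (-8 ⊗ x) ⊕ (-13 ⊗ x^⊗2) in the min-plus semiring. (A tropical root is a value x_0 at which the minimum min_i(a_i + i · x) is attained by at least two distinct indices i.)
Roots: {5, 7}

Each tropical root is a break point of the lower envelope of the lines y = a_i + i · x (there are 3 lines, with slopes 0, 1, ..., 2). Only the lines that attain the minimum somewhere contribute to roots; other lines are dominated. Here the surviving (envelope) indices are i = 2, i = 1, i = 0.
Intersections between consecutive envelope lines give the roots: for adjacent envelope indices i < j the intersection is x = (a_i − a_j) / (j − i). Reading off the sorted break points: {5, 7}.
Verification: at each break x_0, at least two indices attain the minimum of min_i(a_i + i · x_0).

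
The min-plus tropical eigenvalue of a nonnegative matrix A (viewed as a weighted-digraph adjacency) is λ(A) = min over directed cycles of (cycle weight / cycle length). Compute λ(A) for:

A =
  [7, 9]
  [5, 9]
λ(A) = 7

Enumerate directed cycles and compute their means (weight / length). Sample:
  cycle 0 → 0: weight = 7, length = 1, mean = 7/1 ≈ 7.000
  cycle 1 → 1: weight = 9, length = 1, mean = 9/1 ≈ 9.000
  cycle 0 → 1 → 0: weight = 14, length = 2, mean = 14/2 ≈ 7.000
  cycle 1 → 0 → 1: weight = 14, length = 2, mean = 14/2 ≈ 7.000
Minimum mean = 7.000, attained e.g. along the cycle 0 → 0 with weight 7 and length 1. So λ(A) = 7/1 = 7.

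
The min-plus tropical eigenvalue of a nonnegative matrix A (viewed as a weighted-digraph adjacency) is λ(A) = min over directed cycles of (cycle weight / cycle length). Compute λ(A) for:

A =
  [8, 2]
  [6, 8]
λ(A) = 4

Enumerate directed cycles and compute their means (weight / length). Sample:
  cycle 0 → 0: weight = 8, length = 1, mean = 8/1 ≈ 8.000
  cycle 1 → 1: weight = 8, length = 1, mean = 8/1 ≈ 8.000
  cycle 0 → 1 → 0: weight = 8, length = 2, mean = 8/2 ≈ 4.000
  cycle 1 → 0 → 1: weight = 8, length = 2, mean = 8/2 ≈ 4.000
Minimum mean = 4.000, attained e.g. along the cycle 0 → 1 → 0 with weight 8 and length 2. So λ(A) = 8/2 = 4.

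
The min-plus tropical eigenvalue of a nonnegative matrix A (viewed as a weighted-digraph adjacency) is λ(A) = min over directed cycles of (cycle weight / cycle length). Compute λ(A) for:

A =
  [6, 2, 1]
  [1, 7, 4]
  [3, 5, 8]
λ(A) = 3/2

Enumerate directed cycles and compute their means (weight / length). Sample:
  cycle 0 → 0: weight = 6, length = 1, mean = 6/1 ≈ 6.000
  cycle 1 → 1: weight = 7, length = 1, mean = 7/1 ≈ 7.000
  cycle 2 → 2: weight = 8, length = 1, mean = 8/1 ≈ 8.000
  cycle 0 → 1 → 0: weight = 3, length = 2, mean = 3/2 ≈ 1.500
  cycle 0 → 2 → 0: weight = 4, length = 2, mean = 4/2 ≈ 2.000
  cycle 1 → 0 → 1: weight = 3, length = 2, mean = 3/2 ≈ 1.500
Minimum mean = 1.500, attained e.g. along the cycle 0 → 1 → 0 with weight 3 and length 2. So λ(A) = 3/2 = 3/2.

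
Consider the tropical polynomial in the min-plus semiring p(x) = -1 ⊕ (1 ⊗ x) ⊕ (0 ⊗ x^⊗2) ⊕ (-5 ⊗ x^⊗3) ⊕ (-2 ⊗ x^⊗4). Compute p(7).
p(7) = -1

A tropical monomial a ⊗ x^⊗i evaluates to a + i · x. Evaluating each term at x = 7:
  Term 0 contributes -1 + 0 · 7 = -1
  Term 1 contributes 1 + 1 · 7 = 8
  Term 2 contributes 0 + 2 · 7 = 14
  Term 3 contributes -5 + 3 · 7 = 16
  Term 4 contributes -2 + 4 · 7 = 26
p(7) = ⊕ of these = min[-1, 8, 14, 16, 26] = -1.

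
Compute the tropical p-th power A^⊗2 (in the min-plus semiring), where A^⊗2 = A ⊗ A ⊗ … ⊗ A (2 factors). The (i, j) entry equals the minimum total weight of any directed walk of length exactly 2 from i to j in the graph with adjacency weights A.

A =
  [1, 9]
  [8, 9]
A^⊗2 =
  [2, 10]
  [9, 17]

Each entry (A^⊗2)_ij equals the minimum over all length-2 walks i = v_0 → v_1 → … → v_2 = j of Σ_t A[v_t][v_{t+1}]. For example, for (i, j) = (0, 1) we minimise over 2 possible intermediate vertex sequences; the minimum is 10, attained along the walk 0 → 0 → 1.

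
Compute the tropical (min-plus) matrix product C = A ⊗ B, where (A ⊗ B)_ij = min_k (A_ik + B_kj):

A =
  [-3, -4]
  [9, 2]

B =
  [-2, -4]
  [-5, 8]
A ⊗ B =
  [-9, -7]
  [-3, 5]

Apply the min-plus product entry-by-entry:
  C[0][0] = min over k of (A[0][0] + B[0][0] = -3 + -2 = -5, A[0][1] + B[1][0] = -4 + -5 = -9) = -9 (attained at k = 1)
  C[0][1] = min over k of (A[0][0] + B[0][1] = -3 + -4 = -7, A[0][1] + B[1][1] = -4 + 8 = 4) = -7 (attained at k = 0)
  C[1][0] = min over k of (A[1][0] + B[0][0] = 9 + -2 = 7, A[1][1] + B[1][0] = 2 + -5 = -3) = -3 (attained at k = 1)
  C[1][1] = min over k of (A[1][0] + B[0][1] = 9 + -4 = 5, A[1][1] + B[1][1] = 2 + 8 = 10) = 5 (attained at k = 0)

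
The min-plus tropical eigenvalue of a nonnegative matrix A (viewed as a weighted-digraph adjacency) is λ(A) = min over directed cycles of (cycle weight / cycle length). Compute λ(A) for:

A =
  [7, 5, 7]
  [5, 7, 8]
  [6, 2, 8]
λ(A) = 14/3

Enumerate directed cycles and compute their means (weight / length). Sample:
  cycle 0 → 0: weight = 7, length = 1, mean = 7/1 ≈ 7.000
  cycle 1 → 1: weight = 7, length = 1, mean = 7/1 ≈ 7.000
  cycle 2 → 2: weight = 8, length = 1, mean = 8/1 ≈ 8.000
  cycle 0 → 1 → 0: weight = 10, length = 2, mean = 10/2 ≈ 5.000
  cycle 0 → 2 → 0: weight = 13, length = 2, mean = 13/2 ≈ 6.500
  cycle 1 → 0 → 1: weight = 10, length = 2, mean = 10/2 ≈ 5.000
Minimum mean = 4.667, attained e.g. along the cycle 0 → 2 → 1 → 0 with weight 14 and length 3. So λ(A) = 14/3 = 14/3.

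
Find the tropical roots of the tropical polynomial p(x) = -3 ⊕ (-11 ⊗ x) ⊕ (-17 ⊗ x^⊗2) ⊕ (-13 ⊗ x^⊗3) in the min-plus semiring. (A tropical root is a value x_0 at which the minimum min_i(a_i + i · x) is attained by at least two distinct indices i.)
Roots: {-4, 6, 8}

Each tropical root is a break point of the lower envelope of the lines y = a_i + i · x (there are 4 lines, with slopes 0, 1, ..., 3). Only the lines that attain the minimum somewhere contribute to roots; other lines are dominated. Here the surviving (envelope) indices are i = 3, i = 2, i = 1, i = 0.
Intersections between consecutive envelope lines give the roots: for adjacent envelope indices i < j the intersection is x = (a_i − a_j) / (j − i). Reading off the sorted break points: {-4, 6, 8}.
Verification: at each break x_0, at least two indices attain the minimum of min_i(a_i + i · x_0).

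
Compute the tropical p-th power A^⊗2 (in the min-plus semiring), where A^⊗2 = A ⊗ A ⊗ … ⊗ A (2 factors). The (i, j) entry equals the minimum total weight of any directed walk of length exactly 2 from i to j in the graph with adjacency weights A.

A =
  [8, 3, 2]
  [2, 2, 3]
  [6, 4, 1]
A^⊗2 =
  [5, 5, 3]
  [4, 4, 4]
  [6, 5, 2]

Each entry (A^⊗2)_ij equals the minimum over all length-2 walks i = v_0 → v_1 → … → v_2 = j of Σ_t A[v_t][v_{t+1}]. For example, for (i, j) = (0, 2) we minimise over 3 possible intermediate vertex sequences; the minimum is 3, attained along the walk 0 → 2 → 2.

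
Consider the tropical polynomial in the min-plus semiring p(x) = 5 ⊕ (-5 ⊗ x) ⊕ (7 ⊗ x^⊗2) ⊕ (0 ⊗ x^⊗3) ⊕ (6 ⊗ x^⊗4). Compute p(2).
p(2) = -3

A tropical monomial a ⊗ x^⊗i evaluates to a + i · x. Evaluating each term at x = 2:
  Term 0 contributes 5 + 0 · 2 = 5
  Term 1 contributes -5 + 1 · 2 = -3
  Term 2 contributes 7 + 2 · 2 = 11
  Term 3 contributes 0 + 3 · 2 = 6
  Term 4 contributes 6 + 4 · 2 = 14
p(2) = ⊕ of these = min[5, -3, 11, 6, 14] = -3.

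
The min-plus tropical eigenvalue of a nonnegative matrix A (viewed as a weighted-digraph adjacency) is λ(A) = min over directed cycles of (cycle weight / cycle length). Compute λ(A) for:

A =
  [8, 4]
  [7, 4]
λ(A) = 4

Enumerate directed cycles and compute their means (weight / length). Sample:
  cycle 0 → 0: weight = 8, length = 1, mean = 8/1 ≈ 8.000
  cycle 1 → 1: weight = 4, length = 1, mean = 4/1 ≈ 4.000
  cycle 0 → 1 → 0: weight = 11, length = 2, mean = 11/2 ≈ 5.500
  cycle 1 → 0 → 1: weight = 11, length = 2, mean = 11/2 ≈ 5.500
Minimum mean = 4.000, attained e.g. along the cycle 1 → 1 with weight 4 and length 1. So λ(A) = 4/1 = 4.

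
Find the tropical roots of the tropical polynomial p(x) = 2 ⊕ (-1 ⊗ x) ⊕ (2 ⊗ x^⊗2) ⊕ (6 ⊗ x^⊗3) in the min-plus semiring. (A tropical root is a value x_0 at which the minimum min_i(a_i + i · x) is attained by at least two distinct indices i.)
Roots: {-4, -3, 3}

Each tropical root is a break point of the lower envelope of the lines y = a_i + i · x (there are 4 lines, with slopes 0, 1, ..., 3). Only the lines that attain the minimum somewhere contribute to roots; other lines are dominated. Here the surviving (envelope) indices are i = 3, i = 2, i = 1, i = 0.
Intersections between consecutive envelope lines give the roots: for adjacent envelope indices i < j the intersection is x = (a_i − a_j) / (j − i). Reading off the sorted break points: {-4, -3, 3}.
Verification: at each break x_0, at least two indices attain the minimum of min_i(a_i + i · x_0).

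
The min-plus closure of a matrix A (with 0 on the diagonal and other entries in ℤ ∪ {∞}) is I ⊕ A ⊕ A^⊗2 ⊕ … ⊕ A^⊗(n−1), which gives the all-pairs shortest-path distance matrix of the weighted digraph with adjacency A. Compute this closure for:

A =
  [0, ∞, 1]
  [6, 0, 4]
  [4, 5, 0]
Closure =
  [0, 6, 1]
  [6, 0, 4]
  [4, 5, 0]

This is the Floyd-Warshall all-pairs shortest-path computation. For each intermediate vertex k = 0, 1, …, 2, update dist[i][j] ← min(dist[i][j], dist[i][k] + dist[k][j]). The final matrix gives, for each (i, j), the minimum total weight of any directed path from i to j (possibly empty when i = j).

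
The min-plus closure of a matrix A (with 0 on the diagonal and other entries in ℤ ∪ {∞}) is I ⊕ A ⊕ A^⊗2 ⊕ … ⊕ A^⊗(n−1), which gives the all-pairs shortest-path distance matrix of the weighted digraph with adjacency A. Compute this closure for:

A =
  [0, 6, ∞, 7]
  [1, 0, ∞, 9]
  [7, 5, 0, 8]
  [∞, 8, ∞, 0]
Closure =
  [0, 6, ∞, 7]
  [1, 0, ∞, 8]
  [6, 5, 0, 8]
  [9, 8, ∞, 0]

This is the Floyd-Warshall all-pairs shortest-path computation. For each intermediate vertex k = 0, 1, …, 3, update dist[i][j] ← min(dist[i][j], dist[i][k] + dist[k][j]). The final matrix gives, for each (i, j), the minimum total weight of any directed path from i to j (possibly empty when i = j).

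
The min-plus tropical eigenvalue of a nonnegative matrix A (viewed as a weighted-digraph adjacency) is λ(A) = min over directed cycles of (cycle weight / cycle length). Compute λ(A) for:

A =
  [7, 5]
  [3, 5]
λ(A) = 4

Enumerate directed cycles and compute their means (weight / length). Sample:
  cycle 0 → 0: weight = 7, length = 1, mean = 7/1 ≈ 7.000
  cycle 1 → 1: weight = 5, length = 1, mean = 5/1 ≈ 5.000
  cycle 0 → 1 → 0: weight = 8, length = 2, mean = 8/2 ≈ 4.000
  cycle 1 → 0 → 1: weight = 8, length = 2, mean = 8/2 ≈ 4.000
Minimum mean = 4.000, attained e.g. along the cycle 0 → 1 → 0 with weight 8 and length 2. So λ(A) = 8/2 = 4.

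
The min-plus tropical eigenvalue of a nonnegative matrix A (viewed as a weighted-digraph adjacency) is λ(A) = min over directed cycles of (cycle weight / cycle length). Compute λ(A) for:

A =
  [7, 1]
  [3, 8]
λ(A) = 2

Enumerate directed cycles and compute their means (weight / length). Sample:
  cycle 0 → 0: weight = 7, length = 1, mean = 7/1 ≈ 7.000
  cycle 1 → 1: weight = 8, length = 1, mean = 8/1 ≈ 8.000
  cycle 0 → 1 → 0: weight = 4, length = 2, mean = 4/2 ≈ 2.000
  cycle 1 → 0 → 1: weight = 4, length = 2, mean = 4/2 ≈ 2.000
Minimum mean = 2.000, attained e.g. along the cycle 0 → 1 → 0 with weight 4 and length 2. So λ(A) = 4/2 = 2.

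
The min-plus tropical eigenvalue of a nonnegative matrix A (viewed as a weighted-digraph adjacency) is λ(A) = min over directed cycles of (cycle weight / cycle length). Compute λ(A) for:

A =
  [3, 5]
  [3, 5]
λ(A) = 3

Enumerate directed cycles and compute their means (weight / length). Sample:
  cycle 0 → 0: weight = 3, length = 1, mean = 3/1 ≈ 3.000
  cycle 1 → 1: weight = 5, length = 1, mean = 5/1 ≈ 5.000
  cycle 0 → 1 → 0: weight = 8, length = 2, mean = 8/2 ≈ 4.000
  cycle 1 → 0 → 1: weight = 8, length = 2, mean = 8/2 ≈ 4.000
Minimum mean = 3.000, attained e.g. along the cycle 0 → 0 with weight 3 and length 1. So λ(A) = 3/1 = 3.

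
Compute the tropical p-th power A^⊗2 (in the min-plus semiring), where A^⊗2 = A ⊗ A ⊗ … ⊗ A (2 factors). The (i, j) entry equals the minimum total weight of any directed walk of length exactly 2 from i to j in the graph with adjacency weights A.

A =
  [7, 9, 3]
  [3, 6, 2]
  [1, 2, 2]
A^⊗2 =
  [4, 5, 5]
  [3, 4, 4]
  [3, 4, 4]

Each entry (A^⊗2)_ij equals the minimum over all length-2 walks i = v_0 → v_1 → … → v_2 = j of Σ_t A[v_t][v_{t+1}]. For example, for (i, j) = (0, 2) we minimise over 3 possible intermediate vertex sequences; the minimum is 5, attained along the walk 0 → 2 → 2.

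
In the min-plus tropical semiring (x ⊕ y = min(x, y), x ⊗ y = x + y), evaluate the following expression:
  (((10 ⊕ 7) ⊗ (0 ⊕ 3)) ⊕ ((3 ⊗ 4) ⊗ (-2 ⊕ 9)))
(((10 ⊕ 7) ⊗ (0 ⊕ 3)) ⊕ ((3 ⊗ 4) ⊗ (-2 ⊕ 9))) = 5

Expand innermost to outermost. Recall ⊕ takes the minimum of its arguments and ⊗ takes their sum. Working out the expression (((10 ⊕ 7) ⊗ (0 ⊕ 3)) ⊕ ((3 ⊗ 4) ⊗ (-2 ⊕ 9))) gives 5.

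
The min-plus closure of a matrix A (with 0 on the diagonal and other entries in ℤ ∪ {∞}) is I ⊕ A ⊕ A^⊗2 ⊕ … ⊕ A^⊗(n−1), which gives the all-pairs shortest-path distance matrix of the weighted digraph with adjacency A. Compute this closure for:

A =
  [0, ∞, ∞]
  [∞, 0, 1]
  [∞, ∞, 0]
Closure =
  [0, ∞, ∞]
  [∞, 0, 1]
  [∞, ∞, 0]

This is the Floyd-Warshall all-pairs shortest-path computation. For each intermediate vertex k = 0, 1, …, 2, update dist[i][j] ← min(dist[i][j], dist[i][k] + dist[k][j]). The final matrix gives, for each (i, j), the minimum total weight of any directed path from i to j (possibly empty when i = j).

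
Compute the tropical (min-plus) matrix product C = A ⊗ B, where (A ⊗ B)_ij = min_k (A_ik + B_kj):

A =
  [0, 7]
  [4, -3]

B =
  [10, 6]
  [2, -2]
A ⊗ B =
  [9, 5]
  [-1, -5]

Apply the min-plus product entry-by-entry:
  C[0][0] = min over k of (A[0][0] + B[0][0] = 0 + 10 = 10, A[0][1] + B[1][0] = 7 + 2 = 9) = 9 (attained at k = 1)
  C[0][1] = min over k of (A[0][0] + B[0][1] = 0 + 6 = 6, A[0][1] + B[1][1] = 7 + -2 = 5) = 5 (attained at k = 1)
  C[1][0] = min over k of (A[1][0] + B[0][0] = 4 + 10 = 14, A[1][1] + B[1][0] = -3 + 2 = -1) = -1 (attained at k = 1)
  C[1][1] = min over k of (A[1][0] + B[0][1] = 4 + 6 = 10, A[1][1] + B[1][1] = -3 + -2 = -5) = -5 (attained at k = 1)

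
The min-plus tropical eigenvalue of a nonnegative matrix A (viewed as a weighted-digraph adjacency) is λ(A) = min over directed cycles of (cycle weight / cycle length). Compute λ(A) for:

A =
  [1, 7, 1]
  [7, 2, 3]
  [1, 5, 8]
λ(A) = 1

Enumerate directed cycles and compute their means (weight / length). Sample:
  cycle 0 → 0: weight = 1, length = 1, mean = 1/1 ≈ 1.000
  cycle 1 → 1: weight = 2, length = 1, mean = 2/1 ≈ 2.000
  cycle 2 → 2: weight = 8, length = 1, mean = 8/1 ≈ 8.000
  cycle 0 → 1 → 0: weight = 14, length = 2, mean = 14/2 ≈ 7.000
  cycle 0 → 2 → 0: weight = 2, length = 2, mean = 2/2 ≈ 1.000
  cycle 1 → 0 → 1: weight = 14, length = 2, mean = 14/2 ≈ 7.000
Minimum mean = 1.000, attained e.g. along the cycle 0 → 0 with weight 1 and length 1. So λ(A) = 1/1 = 1.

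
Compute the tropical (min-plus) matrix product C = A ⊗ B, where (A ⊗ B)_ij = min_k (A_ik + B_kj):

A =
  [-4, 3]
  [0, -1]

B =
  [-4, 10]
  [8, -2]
A ⊗ B =
  [-8, 1]
  [-4, -3]

Apply the min-plus product entry-by-entry:
  C[0][0] = min over k of (A[0][0] + B[0][0] = -4 + -4 = -8, A[0][1] + B[1][0] = 3 + 8 = 11) = -8 (attained at k = 0)
  C[0][1] = min over k of (A[0][0] + B[0][1] = -4 + 10 = 6, A[0][1] + B[1][1] = 3 + -2 = 1) = 1 (attained at k = 1)
  C[1][0] = min over k of (A[1][0] + B[0][0] = 0 + -4 = -4, A[1][1] + B[1][0] = -1 + 8 = 7) = -4 (attained at k = 0)
  C[1][1] = min over k of (A[1][0] + B[0][1] = 0 + 10 = 10, A[1][1] + B[1][1] = -1 + -2 = -3) = -3 (attained at k = 1)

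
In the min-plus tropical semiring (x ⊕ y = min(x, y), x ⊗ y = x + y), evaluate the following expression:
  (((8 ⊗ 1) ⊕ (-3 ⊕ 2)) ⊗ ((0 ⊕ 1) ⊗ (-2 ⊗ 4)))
(((8 ⊗ 1) ⊕ (-3 ⊕ 2)) ⊗ ((0 ⊕ 1) ⊗ (-2 ⊗ 4))) = -1

Expand innermost to outermost. Recall ⊕ takes the minimum of its arguments and ⊗ takes their sum. Working out the expression (((8 ⊗ 1) ⊕ (-3 ⊕ 2)) ⊗ ((0 ⊕ 1) ⊗ (-2 ⊗ 4))) gives -1.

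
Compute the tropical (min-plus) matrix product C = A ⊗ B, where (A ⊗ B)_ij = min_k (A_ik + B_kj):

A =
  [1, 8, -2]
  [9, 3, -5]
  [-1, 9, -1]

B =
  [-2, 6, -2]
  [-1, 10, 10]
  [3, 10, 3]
A ⊗ B =
  [-1, 7, -1]
  [-2, 5, -2]
  [-3, 5, -3]

Apply the min-plus product entry-by-entry:
  C[0][0] = min over k of (A[0][0] + B[0][0] = 1 + -2 = -1, A[0][1] + B[1][0] = 8 + -1 = 7, A[0][2] + B[2][0] = -2 + 3 = 1) = -1 (attained at k = 0)
  C[0][1] = min over k of (A[0][0] + B[0][1] = 1 + 6 = 7, A[0][1] + B[1][1] = 8 + 10 = 18, A[0][2] + B[2][1] = -2 + 10 = 8) = 7 (attained at k = 0)
  C[0][2] = min over k of (A[0][0] + B[0][2] = 1 + -2 = -1, A[0][1] + B[1][2] = 8 + 10 = 18, A[0][2] + B[2][2] = -2 + 3 = 1) = -1 (attained at k = 0)
  C[1][0] = min over k of (A[1][0] + B[0][0] = 9 + -2 = 7, A[1][1] + B[1][0] = 3 + -1 = 2, A[1][2] + B[2][0] = -5 + 3 = -2) = -2 (attained at k = 2)
  C[1][1] = min over k of (A[1][0] + B[0][1] = 9 + 6 = 15, A[1][1] + B[1][1] = 3 + 10 = 13, A[1][2] + B[2][1] = -5 + 10 = 5) = 5 (attained at k = 2)
  C[1][2] = min over k of (A[1][0] + B[0][2] = 9 + -2 = 7, A[1][1] + B[1][2] = 3 + 10 = 13, A[1][2] + B[2][2] = -5 + 3 = -2) = -2 (attained at k = 2)
  C[2][0] = min over k of (A[2][0] + B[0][0] = -1 + -2 = -3, A[2][1] + B[1][0] = 9 + -1 = 8, A[2][2] + B[2][0] = -1 + 3 = 2) = -3 (attained at k = 0)
  C[2][1] = min over k of (A[2][0] + B[0][1] = -1 + 6 = 5, A[2][1] + B[1][1] = 9 + 10 = 19, A[2][2] + B[2][1] = -1 + 10 = 9) = 5 (attained at k = 0)
  C[2][2] = min over k of (A[2][0] + B[0][2] = -1 + -2 = -3, A[2][1] + B[1][2] = 9 + 10 = 19, A[2][2] + B[2][2] = -1 + 3 = 2) = -3 (attained at k = 0)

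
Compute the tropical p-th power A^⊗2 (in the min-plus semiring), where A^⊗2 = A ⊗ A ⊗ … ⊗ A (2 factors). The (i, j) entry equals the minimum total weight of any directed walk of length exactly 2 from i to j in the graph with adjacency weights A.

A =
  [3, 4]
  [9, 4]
A^⊗2 =
  [6, 7]
  [12, 8]

Each entry (A^⊗2)_ij equals the minimum over all length-2 walks i = v_0 → v_1 → … → v_2 = j of Σ_t A[v_t][v_{t+1}]. For example, for (i, j) = (0, 1) we minimise over 2 possible intermediate vertex sequences; the minimum is 7, attained along the walk 0 → 0 → 1.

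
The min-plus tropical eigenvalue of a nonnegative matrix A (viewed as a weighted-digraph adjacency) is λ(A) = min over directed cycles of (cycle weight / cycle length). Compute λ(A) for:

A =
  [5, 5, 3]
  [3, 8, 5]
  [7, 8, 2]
λ(A) = 2

Enumerate directed cycles and compute their means (weight / length). Sample:
  cycle 0 → 0: weight = 5, length = 1, mean = 5/1 ≈ 5.000
  cycle 1 → 1: weight = 8, length = 1, mean = 8/1 ≈ 8.000
  cycle 2 → 2: weight = 2, length = 1, mean = 2/1 ≈ 2.000
  cycle 0 → 1 → 0: weight = 8, length = 2, mean = 8/2 ≈ 4.000
  cycle 0 → 2 → 0: weight = 10, length = 2, mean = 10/2 ≈ 5.000
  cycle 1 → 0 → 1: weight = 8, length = 2, mean = 8/2 ≈ 4.000
Minimum mean = 2.000, attained e.g. along the cycle 2 → 2 with weight 2 and length 1. So λ(A) = 2/1 = 2.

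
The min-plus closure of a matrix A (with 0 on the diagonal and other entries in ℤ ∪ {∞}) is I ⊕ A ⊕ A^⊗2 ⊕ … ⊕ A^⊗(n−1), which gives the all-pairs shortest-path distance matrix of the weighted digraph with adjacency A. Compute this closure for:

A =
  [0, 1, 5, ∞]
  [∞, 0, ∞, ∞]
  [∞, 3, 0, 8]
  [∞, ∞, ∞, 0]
Closure =
  [0, 1, 5, 13]
  [∞, 0, ∞, ∞]
  [∞, 3, 0, 8]
  [∞, ∞, ∞, 0]

This is the Floyd-Warshall all-pairs shortest-path computation. For each intermediate vertex k = 0, 1, …, 3, update dist[i][j] ← min(dist[i][j], dist[i][k] + dist[k][j]). The final matrix gives, for each (i, j), the minimum total weight of any directed path from i to j (possibly empty when i = j).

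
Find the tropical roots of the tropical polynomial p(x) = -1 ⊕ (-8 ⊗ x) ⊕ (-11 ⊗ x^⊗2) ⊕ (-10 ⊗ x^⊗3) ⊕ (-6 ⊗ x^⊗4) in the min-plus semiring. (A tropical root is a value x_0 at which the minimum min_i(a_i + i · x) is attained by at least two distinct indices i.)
Roots: {-4, -1, 3, 7}

Each tropical root is a break point of the lower envelope of the lines y = a_i + i · x (there are 5 lines, with slopes 0, 1, ..., 4). Only the lines that attain the minimum somewhere contribute to roots; other lines are dominated. Here the surviving (envelope) indices are i = 4, i = 3, i = 2, i = 1, i = 0.
Intersections between consecutive envelope lines give the roots: for adjacent envelope indices i < j the intersection is x = (a_i − a_j) / (j − i). Reading off the sorted break points: {-4, -1, 3, 7}.
Verification: at each break x_0, at least two indices attain the minimum of min_i(a_i + i · x_0).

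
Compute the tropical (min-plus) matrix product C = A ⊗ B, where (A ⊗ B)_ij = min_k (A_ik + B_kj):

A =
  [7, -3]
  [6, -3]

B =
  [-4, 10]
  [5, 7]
A ⊗ B =
  [2, 4]
  [2, 4]

Apply the min-plus product entry-by-entry:
  C[0][0] = min over k of (A[0][0] + B[0][0] = 7 + -4 = 3, A[0][1] + B[1][0] = -3 + 5 = 2) = 2 (attained at k = 1)
  C[0][1] = min over k of (A[0][0] + B[0][1] = 7 + 10 = 17, A[0][1] + B[1][1] = -3 + 7 = 4) = 4 (attained at k = 1)
  C[1][0] = min over k of (A[1][0] + B[0][0] = 6 + -4 = 2, A[1][1] + B[1][0] = -3 + 5 = 2) = 2 (attained at k = 0)
  C[1][1] = min over k of (A[1][0] + B[0][1] = 6 + 10 = 16, A[1][1] + B[1][1] = -3 + 7 = 4) = 4 (attained at k = 1)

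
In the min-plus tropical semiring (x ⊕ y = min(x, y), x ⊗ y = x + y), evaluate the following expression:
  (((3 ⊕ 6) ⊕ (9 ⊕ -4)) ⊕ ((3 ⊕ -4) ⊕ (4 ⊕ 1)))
(((3 ⊕ 6) ⊕ (9 ⊕ -4)) ⊕ ((3 ⊕ -4) ⊕ (4 ⊕ 1))) = -4

Expand innermost to outermost. Recall ⊕ takes the minimum of its arguments and ⊗ takes their sum. Working out the expression (((3 ⊕ 6) ⊕ (9 ⊕ -4)) ⊕ ((3 ⊕ -4) ⊕ (4 ⊕ 1))) gives -4.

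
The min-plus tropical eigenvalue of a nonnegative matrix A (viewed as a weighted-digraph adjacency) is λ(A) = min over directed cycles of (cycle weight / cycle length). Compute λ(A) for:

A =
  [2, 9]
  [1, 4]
λ(A) = 2

Enumerate directed cycles and compute their means (weight / length). Sample:
  cycle 0 → 0: weight = 2, length = 1, mean = 2/1 ≈ 2.000
  cycle 1 → 1: weight = 4, length = 1, mean = 4/1 ≈ 4.000
  cycle 0 → 1 → 0: weight = 10, length = 2, mean = 10/2 ≈ 5.000
  cycle 1 → 0 → 1: weight = 10, length = 2, mean = 10/2 ≈ 5.000
Minimum mean = 2.000, attained e.g. along the cycle 0 → 0 with weight 2 and length 1. So λ(A) = 2/1 = 2.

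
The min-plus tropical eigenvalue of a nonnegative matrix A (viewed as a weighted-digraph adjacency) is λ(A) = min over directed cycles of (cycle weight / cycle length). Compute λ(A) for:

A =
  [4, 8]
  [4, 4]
λ(A) = 4

Enumerate directed cycles and compute their means (weight / length). Sample:
  cycle 0 → 0: weight = 4, length = 1, mean = 4/1 ≈ 4.000
  cycle 1 → 1: weight = 4, length = 1, mean = 4/1 ≈ 4.000
  cycle 0 → 1 → 0: weight = 12, length = 2, mean = 12/2 ≈ 6.000
  cycle 1 → 0 → 1: weight = 12, length = 2, mean = 12/2 ≈ 6.000
Minimum mean = 4.000, attained e.g. along the cycle 0 → 0 with weight 4 and length 1. So λ(A) = 4/1 = 4.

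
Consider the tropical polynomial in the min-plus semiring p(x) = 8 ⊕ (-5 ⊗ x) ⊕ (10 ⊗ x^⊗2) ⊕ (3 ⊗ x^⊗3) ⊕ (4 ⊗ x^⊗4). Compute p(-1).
p(-1) = -6

A tropical monomial a ⊗ x^⊗i evaluates to a + i · x. Evaluating each term at x = -1:
  Term 0 contributes 8 + 0 · -1 = 8
  Term 1 contributes -5 + 1 · -1 = -6
  Term 2 contributes 10 + 2 · -1 = 8
  Term 3 contributes 3 + 3 · -1 = 0
  Term 4 contributes 4 + 4 · -1 = 0
p(-1) = ⊕ of these = min[8, -6, 8, 0, 0] = -6.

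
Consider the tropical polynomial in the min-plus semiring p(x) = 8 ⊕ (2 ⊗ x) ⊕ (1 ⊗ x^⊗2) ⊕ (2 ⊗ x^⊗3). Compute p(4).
p(4) = 6

A tropical monomial a ⊗ x^⊗i evaluates to a + i · x. Evaluating each term at x = 4:
  Term 0 contributes 8 + 0 · 4 = 8
  Term 1 contributes 2 + 1 · 4 = 6
  Term 2 contributes 1 + 2 · 4 = 9
  Term 3 contributes 2 + 3 · 4 = 14
p(4) = ⊕ of these = min[8, 6, 9, 14] = 6.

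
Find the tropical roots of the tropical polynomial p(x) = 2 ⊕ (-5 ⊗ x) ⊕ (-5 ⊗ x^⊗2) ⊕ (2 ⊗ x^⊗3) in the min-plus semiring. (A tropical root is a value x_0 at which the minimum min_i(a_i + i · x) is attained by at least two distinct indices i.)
Roots: {-7, 0, 7}

Each tropical root is a break point of the lower envelope of the lines y = a_i + i · x (there are 4 lines, with slopes 0, 1, ..., 3). Only the lines that attain the minimum somewhere contribute to roots; other lines are dominated. Here the surviving (envelope) indices are i = 3, i = 2, i = 1, i = 0.
Intersections between consecutive envelope lines give the roots: for adjacent envelope indices i < j the intersection is x = (a_i − a_j) / (j − i). Reading off the sorted break points: {-7, 0, 7}.
Verification: at each break x_0, at least two indices attain the minimum of min_i(a_i + i · x_0).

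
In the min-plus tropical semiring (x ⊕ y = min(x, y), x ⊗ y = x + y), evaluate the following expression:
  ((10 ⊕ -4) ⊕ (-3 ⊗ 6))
((10 ⊕ -4) ⊕ (-3 ⊗ 6)) = -4

Expand innermost to outermost. Recall ⊕ takes the minimum of its arguments and ⊗ takes their sum. Working out the expression ((10 ⊕ -4) ⊕ (-3 ⊗ 6)) gives -4.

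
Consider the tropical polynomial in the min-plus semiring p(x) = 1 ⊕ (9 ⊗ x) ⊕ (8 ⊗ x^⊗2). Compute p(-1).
p(-1) = 1

A tropical monomial a ⊗ x^⊗i evaluates to a + i · x. Evaluating each term at x = -1:
  Term 0 contributes 1 + 0 · -1 = 1
  Term 1 contributes 9 + 1 · -1 = 8
  Term 2 contributes 8 + 2 · -1 = 6
p(-1) = ⊕ of these = min[1, 8, 6] = 1.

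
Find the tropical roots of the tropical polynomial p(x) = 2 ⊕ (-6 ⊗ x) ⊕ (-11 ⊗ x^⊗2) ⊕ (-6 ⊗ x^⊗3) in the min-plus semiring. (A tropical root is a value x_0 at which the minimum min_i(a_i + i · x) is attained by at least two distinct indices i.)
Roots: {-5, 5, 8}

Each tropical root is a break point of the lower envelope of the lines y = a_i + i · x (there are 4 lines, with slopes 0, 1, ..., 3). Only the lines that attain the minimum somewhere contribute to roots; other lines are dominated. Here the surviving (envelope) indices are i = 3, i = 2, i = 1, i = 0.
Intersections between consecutive envelope lines give the roots: for adjacent envelope indices i < j the intersection is x = (a_i − a_j) / (j − i). Reading off the sorted break points: {-5, 5, 8}.
Verification: at each break x_0, at least two indices attain the minimum of min_i(a_i + i · x_0).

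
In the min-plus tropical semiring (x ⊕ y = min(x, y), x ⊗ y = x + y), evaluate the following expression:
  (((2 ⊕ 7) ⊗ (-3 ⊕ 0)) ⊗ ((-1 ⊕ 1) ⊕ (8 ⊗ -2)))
(((2 ⊕ 7) ⊗ (-3 ⊕ 0)) ⊗ ((-1 ⊕ 1) ⊕ (8 ⊗ -2))) = -2

Expand innermost to outermost. Recall ⊕ takes the minimum of its arguments and ⊗ takes their sum. Working out the expression (((2 ⊕ 7) ⊗ (-3 ⊕ 0)) ⊗ ((-1 ⊕ 1) ⊕ (8 ⊗ -2))) gives -2.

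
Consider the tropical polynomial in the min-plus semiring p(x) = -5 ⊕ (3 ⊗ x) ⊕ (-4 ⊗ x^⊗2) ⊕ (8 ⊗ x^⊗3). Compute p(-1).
p(-1) = -6

A tropical monomial a ⊗ x^⊗i evaluates to a + i · x. Evaluating each term at x = -1:
  Term 0 contributes -5 + 0 · -1 = -5
  Term 1 contributes 3 + 1 · -1 = 2
  Term 2 contributes -4 + 2 · -1 = -6
  Term 3 contributes 8 + 3 · -1 = 5
p(-1) = ⊕ of these = min[-5, 2, -6, 5] = -6.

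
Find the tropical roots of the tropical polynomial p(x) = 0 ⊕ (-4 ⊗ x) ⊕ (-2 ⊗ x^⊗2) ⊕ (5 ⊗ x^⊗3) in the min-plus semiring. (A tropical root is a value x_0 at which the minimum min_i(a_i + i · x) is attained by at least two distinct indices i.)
Roots: {-7, -2, 4}

Each tropical root is a break point of the lower envelope of the lines y = a_i + i · x (there are 4 lines, with slopes 0, 1, ..., 3). Only the lines that attain the minimum somewhere contribute to roots; other lines are dominated. Here the surviving (envelope) indices are i = 3, i = 2, i = 1, i = 0.
Intersections between consecutive envelope lines give the roots: for adjacent envelope indices i < j the intersection is x = (a_i − a_j) / (j − i). Reading off the sorted break points: {-7, -2, 4}.
Verification: at each break x_0, at least two indices attain the minimum of min_i(a_i + i · x_0).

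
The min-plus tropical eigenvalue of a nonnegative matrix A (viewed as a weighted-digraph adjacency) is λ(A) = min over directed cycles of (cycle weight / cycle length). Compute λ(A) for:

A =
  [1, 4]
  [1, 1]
λ(A) = 1

Enumerate directed cycles and compute their means (weight / length). Sample:
  cycle 0 → 0: weight = 1, length = 1, mean = 1/1 ≈ 1.000
  cycle 1 → 1: weight = 1, length = 1, mean = 1/1 ≈ 1.000
  cycle 0 → 1 → 0: weight = 5, length = 2, mean = 5/2 ≈ 2.500
  cycle 1 → 0 → 1: weight = 5, length = 2, mean = 5/2 ≈ 2.500
Minimum mean = 1.000, attained e.g. along the cycle 0 → 0 with weight 1 and length 1. So λ(A) = 1/1 = 1.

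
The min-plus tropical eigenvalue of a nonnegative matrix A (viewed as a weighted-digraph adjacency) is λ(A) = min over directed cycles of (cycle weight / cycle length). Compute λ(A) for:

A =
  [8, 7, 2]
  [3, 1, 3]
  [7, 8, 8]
λ(A) = 1

Enumerate directed cycles and compute their means (weight / length). Sample:
  cycle 0 → 0: weight = 8, length = 1, mean = 8/1 ≈ 8.000
  cycle 1 → 1: weight = 1, length = 1, mean = 1/1 ≈ 1.000
  cycle 2 → 2: weight = 8, length = 1, mean = 8/1 ≈ 8.000
  cycle 0 → 1 → 0: weight = 10, length = 2, mean = 10/2 ≈ 5.000
  cycle 0 → 2 → 0: weight = 9, length = 2, mean = 9/2 ≈ 4.500
  cycle 1 → 0 → 1: weight = 10, length = 2, mean = 10/2 ≈ 5.000
Minimum mean = 1.000, attained e.g. along the cycle 1 → 1 with weight 1 and length 1. So λ(A) = 1/1 = 1.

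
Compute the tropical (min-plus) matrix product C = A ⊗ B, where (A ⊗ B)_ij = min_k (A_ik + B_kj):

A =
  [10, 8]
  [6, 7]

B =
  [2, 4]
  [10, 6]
A ⊗ B =
  [12, 14]
  [8, 10]

Apply the min-plus product entry-by-entry:
  C[0][0] = min over k of (A[0][0] + B[0][0] = 10 + 2 = 12, A[0][1] + B[1][0] = 8 + 10 = 18) = 12 (attained at k = 0)
  C[0][1] = min over k of (A[0][0] + B[0][1] = 10 + 4 = 14, A[0][1] + B[1][1] = 8 + 6 = 14) = 14 (attained at k = 0)
  C[1][0] = min over k of (A[1][0] + B[0][0] = 6 + 2 = 8, A[1][1] + B[1][0] = 7 + 10 = 17) = 8 (attained at k = 0)
  C[1][1] = min over k of (A[1][0] + B[0][1] = 6 + 4 = 10, A[1][1] + B[1][1] = 7 + 6 = 13) = 10 (attained at k = 0)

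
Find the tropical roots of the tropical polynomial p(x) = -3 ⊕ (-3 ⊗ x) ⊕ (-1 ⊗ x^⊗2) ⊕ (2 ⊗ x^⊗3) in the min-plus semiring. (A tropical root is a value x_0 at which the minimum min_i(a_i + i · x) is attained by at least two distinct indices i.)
Roots: {-3, -2, 0}

Each tropical root is a break point of the lower envelope of the lines y = a_i + i · x (there are 4 lines, with slopes 0, 1, ..., 3). Only the lines that attain the minimum somewhere contribute to roots; other lines are dominated. Here the surviving (envelope) indices are i = 3, i = 2, i = 1, i = 0.
Intersections between consecutive envelope lines give the roots: for adjacent envelope indices i < j the intersection is x = (a_i − a_j) / (j − i). Reading off the sorted break points: {-3, -2, 0}.
Verification: at each break x_0, at least two indices attain the minimum of min_i(a_i + i · x_0).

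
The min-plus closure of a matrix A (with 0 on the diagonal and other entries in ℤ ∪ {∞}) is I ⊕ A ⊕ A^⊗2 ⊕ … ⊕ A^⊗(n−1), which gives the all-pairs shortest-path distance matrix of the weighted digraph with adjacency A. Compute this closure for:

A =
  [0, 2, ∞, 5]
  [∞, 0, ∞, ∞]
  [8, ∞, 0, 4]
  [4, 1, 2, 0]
Closure =
  [0, 2, 7, 5]
  [∞, 0, ∞, ∞]
  [8, 5, 0, 4]
  [4, 1, 2, 0]

This is the Floyd-Warshall all-pairs shortest-path computation. For each intermediate vertex k = 0, 1, …, 3, update dist[i][j] ← min(dist[i][j], dist[i][k] + dist[k][j]). The final matrix gives, for each (i, j), the minimum total weight of any directed path from i to j (possibly empty when i = j).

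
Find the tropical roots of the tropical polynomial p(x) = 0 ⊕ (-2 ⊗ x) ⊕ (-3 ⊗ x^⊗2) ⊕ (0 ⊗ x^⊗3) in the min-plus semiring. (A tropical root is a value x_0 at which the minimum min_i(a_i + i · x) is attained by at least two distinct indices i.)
Roots: {-3, 1, 2}

Each tropical root is a break point of the lower envelope of the lines y = a_i + i · x (there are 4 lines, with slopes 0, 1, ..., 3). Only the lines that attain the minimum somewhere contribute to roots; other lines are dominated. Here the surviving (envelope) indices are i = 3, i = 2, i = 1, i = 0.
Intersections between consecutive envelope lines give the roots: for adjacent envelope indices i < j the intersection is x = (a_i − a_j) / (j − i). Reading off the sorted break points: {-3, 1, 2}.
Verification: at each break x_0, at least two indices attain the minimum of min_i(a_i + i · x_0).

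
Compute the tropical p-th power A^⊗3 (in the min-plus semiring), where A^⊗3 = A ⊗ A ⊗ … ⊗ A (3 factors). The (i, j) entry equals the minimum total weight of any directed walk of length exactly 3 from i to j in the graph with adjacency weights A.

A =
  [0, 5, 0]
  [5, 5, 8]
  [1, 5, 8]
A^⊗3 =
  [0, 5, 0]
  [5, 10, 5]
  [1, 6, 1]

Each entry (A^⊗3)_ij equals the minimum over all length-3 walks i = v_0 → v_1 → … → v_3 = j of Σ_t A[v_t][v_{t+1}]. For example, for (i, j) = (0, 2) we minimise over 9 possible intermediate vertex sequences; the minimum is 0, attained along the walk 0 → 0 → 0 → 2.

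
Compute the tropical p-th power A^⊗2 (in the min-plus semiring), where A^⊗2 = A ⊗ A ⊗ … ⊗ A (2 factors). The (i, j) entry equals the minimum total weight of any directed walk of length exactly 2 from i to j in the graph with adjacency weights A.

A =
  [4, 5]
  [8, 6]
A^⊗2 =
  [8, 9]
  [12, 12]

Each entry (A^⊗2)_ij equals the minimum over all length-2 walks i = v_0 → v_1 → … → v_2 = j of Σ_t A[v_t][v_{t+1}]. For example, for (i, j) = (0, 1) we minimise over 2 possible intermediate vertex sequences; the minimum is 9, attained along the walk 0 → 0 → 1.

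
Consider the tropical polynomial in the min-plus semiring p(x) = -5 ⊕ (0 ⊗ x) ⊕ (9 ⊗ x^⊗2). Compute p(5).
p(5) = -5

A tropical monomial a ⊗ x^⊗i evaluates to a + i · x. Evaluating each term at x = 5:
  Term 0 contributes -5 + 0 · 5 = -5
  Term 1 contributes 0 + 1 · 5 = 5
  Term 2 contributes 9 + 2 · 5 = 19
p(5) = ⊕ of these = min[-5, 5, 19] = -5.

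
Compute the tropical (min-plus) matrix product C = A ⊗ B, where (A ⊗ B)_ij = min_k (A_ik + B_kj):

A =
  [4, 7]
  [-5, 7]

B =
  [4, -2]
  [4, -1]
A ⊗ B =
  [8, 2]
  [-1, -7]

Apply the min-plus product entry-by-entry:
  C[0][0] = min over k of (A[0][0] + B[0][0] = 4 + 4 = 8, A[0][1] + B[1][0] = 7 + 4 = 11) = 8 (attained at k = 0)
  C[0][1] = min over k of (A[0][0] + B[0][1] = 4 + -2 = 2, A[0][1] + B[1][1] = 7 + -1 = 6) = 2 (attained at k = 0)
  C[1][0] = min over k of (A[1][0] + B[0][0] = -5 + 4 = -1, A[1][1] + B[1][0] = 7 + 4 = 11) = -1 (attained at k = 0)
  C[1][1] = min over k of (A[1][0] + B[0][1] = -5 + -2 = -7, A[1][1] + B[1][1] = 7 + -1 = 6) = -7 (attained at k = 0)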